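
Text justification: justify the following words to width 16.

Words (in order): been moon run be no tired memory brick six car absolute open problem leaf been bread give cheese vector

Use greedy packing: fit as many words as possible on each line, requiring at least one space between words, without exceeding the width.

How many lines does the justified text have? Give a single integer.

Answer: 7

Derivation:
Line 1: ['been', 'moon', 'run', 'be'] (min_width=16, slack=0)
Line 2: ['no', 'tired', 'memory'] (min_width=15, slack=1)
Line 3: ['brick', 'six', 'car'] (min_width=13, slack=3)
Line 4: ['absolute', 'open'] (min_width=13, slack=3)
Line 5: ['problem', 'leaf'] (min_width=12, slack=4)
Line 6: ['been', 'bread', 'give'] (min_width=15, slack=1)
Line 7: ['cheese', 'vector'] (min_width=13, slack=3)
Total lines: 7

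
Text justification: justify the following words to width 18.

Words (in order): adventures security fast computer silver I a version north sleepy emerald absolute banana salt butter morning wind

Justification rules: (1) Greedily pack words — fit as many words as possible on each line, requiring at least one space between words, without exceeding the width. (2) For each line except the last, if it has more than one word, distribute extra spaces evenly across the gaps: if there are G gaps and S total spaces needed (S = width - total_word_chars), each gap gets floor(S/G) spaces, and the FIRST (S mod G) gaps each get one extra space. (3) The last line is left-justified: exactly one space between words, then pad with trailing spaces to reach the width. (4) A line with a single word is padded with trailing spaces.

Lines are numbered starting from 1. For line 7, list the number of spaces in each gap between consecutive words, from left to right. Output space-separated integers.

Line 1: ['adventures'] (min_width=10, slack=8)
Line 2: ['security', 'fast'] (min_width=13, slack=5)
Line 3: ['computer', 'silver', 'I'] (min_width=17, slack=1)
Line 4: ['a', 'version', 'north'] (min_width=15, slack=3)
Line 5: ['sleepy', 'emerald'] (min_width=14, slack=4)
Line 6: ['absolute', 'banana'] (min_width=15, slack=3)
Line 7: ['salt', 'butter'] (min_width=11, slack=7)
Line 8: ['morning', 'wind'] (min_width=12, slack=6)

Answer: 8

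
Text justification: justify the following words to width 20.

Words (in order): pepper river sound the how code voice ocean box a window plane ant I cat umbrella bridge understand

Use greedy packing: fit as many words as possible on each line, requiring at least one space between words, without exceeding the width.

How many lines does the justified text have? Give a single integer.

Line 1: ['pepper', 'river', 'sound'] (min_width=18, slack=2)
Line 2: ['the', 'how', 'code', 'voice'] (min_width=18, slack=2)
Line 3: ['ocean', 'box', 'a', 'window'] (min_width=18, slack=2)
Line 4: ['plane', 'ant', 'I', 'cat'] (min_width=15, slack=5)
Line 5: ['umbrella', 'bridge'] (min_width=15, slack=5)
Line 6: ['understand'] (min_width=10, slack=10)
Total lines: 6

Answer: 6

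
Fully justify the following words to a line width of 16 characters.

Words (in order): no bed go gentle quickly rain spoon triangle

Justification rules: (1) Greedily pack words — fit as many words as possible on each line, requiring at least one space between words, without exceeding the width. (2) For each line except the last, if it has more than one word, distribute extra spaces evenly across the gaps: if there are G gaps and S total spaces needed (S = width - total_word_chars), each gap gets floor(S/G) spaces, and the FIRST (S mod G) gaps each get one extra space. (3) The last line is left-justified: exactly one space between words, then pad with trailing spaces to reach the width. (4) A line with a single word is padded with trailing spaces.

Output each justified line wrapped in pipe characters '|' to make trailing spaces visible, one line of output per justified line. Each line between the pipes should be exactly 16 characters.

Answer: |no bed go gentle|
|quickly     rain|
|spoon triangle  |

Derivation:
Line 1: ['no', 'bed', 'go', 'gentle'] (min_width=16, slack=0)
Line 2: ['quickly', 'rain'] (min_width=12, slack=4)
Line 3: ['spoon', 'triangle'] (min_width=14, slack=2)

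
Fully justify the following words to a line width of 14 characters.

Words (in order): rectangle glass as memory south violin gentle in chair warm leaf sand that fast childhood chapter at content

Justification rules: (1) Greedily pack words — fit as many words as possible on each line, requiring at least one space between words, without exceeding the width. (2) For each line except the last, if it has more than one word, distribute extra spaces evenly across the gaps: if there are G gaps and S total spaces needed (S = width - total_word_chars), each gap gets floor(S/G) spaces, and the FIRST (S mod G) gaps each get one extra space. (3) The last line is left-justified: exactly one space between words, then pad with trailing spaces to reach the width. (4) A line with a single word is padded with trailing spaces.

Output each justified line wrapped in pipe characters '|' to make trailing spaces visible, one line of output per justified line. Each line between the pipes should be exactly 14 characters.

Line 1: ['rectangle'] (min_width=9, slack=5)
Line 2: ['glass', 'as'] (min_width=8, slack=6)
Line 3: ['memory', 'south'] (min_width=12, slack=2)
Line 4: ['violin', 'gentle'] (min_width=13, slack=1)
Line 5: ['in', 'chair', 'warm'] (min_width=13, slack=1)
Line 6: ['leaf', 'sand', 'that'] (min_width=14, slack=0)
Line 7: ['fast', 'childhood'] (min_width=14, slack=0)
Line 8: ['chapter', 'at'] (min_width=10, slack=4)
Line 9: ['content'] (min_width=7, slack=7)

Answer: |rectangle     |
|glass       as|
|memory   south|
|violin  gentle|
|in  chair warm|
|leaf sand that|
|fast childhood|
|chapter     at|
|content       |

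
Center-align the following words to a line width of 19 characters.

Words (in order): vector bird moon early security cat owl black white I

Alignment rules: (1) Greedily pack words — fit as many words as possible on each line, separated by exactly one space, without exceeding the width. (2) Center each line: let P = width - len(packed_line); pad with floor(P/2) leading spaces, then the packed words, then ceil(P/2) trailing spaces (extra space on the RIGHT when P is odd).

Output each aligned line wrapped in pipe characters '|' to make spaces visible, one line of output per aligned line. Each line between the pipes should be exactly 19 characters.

Answer: | vector bird moon  |
|early security cat |
| owl black white I |

Derivation:
Line 1: ['vector', 'bird', 'moon'] (min_width=16, slack=3)
Line 2: ['early', 'security', 'cat'] (min_width=18, slack=1)
Line 3: ['owl', 'black', 'white', 'I'] (min_width=17, slack=2)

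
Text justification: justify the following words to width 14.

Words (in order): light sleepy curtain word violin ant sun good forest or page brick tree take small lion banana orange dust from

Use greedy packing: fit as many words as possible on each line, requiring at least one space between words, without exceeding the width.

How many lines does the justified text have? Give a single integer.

Line 1: ['light', 'sleepy'] (min_width=12, slack=2)
Line 2: ['curtain', 'word'] (min_width=12, slack=2)
Line 3: ['violin', 'ant', 'sun'] (min_width=14, slack=0)
Line 4: ['good', 'forest', 'or'] (min_width=14, slack=0)
Line 5: ['page', 'brick'] (min_width=10, slack=4)
Line 6: ['tree', 'take'] (min_width=9, slack=5)
Line 7: ['small', 'lion'] (min_width=10, slack=4)
Line 8: ['banana', 'orange'] (min_width=13, slack=1)
Line 9: ['dust', 'from'] (min_width=9, slack=5)
Total lines: 9

Answer: 9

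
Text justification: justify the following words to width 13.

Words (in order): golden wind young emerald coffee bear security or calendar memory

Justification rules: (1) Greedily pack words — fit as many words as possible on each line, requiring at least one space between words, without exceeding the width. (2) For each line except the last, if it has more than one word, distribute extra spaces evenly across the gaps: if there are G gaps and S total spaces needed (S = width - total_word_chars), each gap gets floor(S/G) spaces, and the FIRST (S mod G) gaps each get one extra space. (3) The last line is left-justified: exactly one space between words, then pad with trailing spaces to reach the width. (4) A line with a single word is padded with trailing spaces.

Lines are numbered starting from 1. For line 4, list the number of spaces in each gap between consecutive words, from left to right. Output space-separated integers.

Answer: 3

Derivation:
Line 1: ['golden', 'wind'] (min_width=11, slack=2)
Line 2: ['young', 'emerald'] (min_width=13, slack=0)
Line 3: ['coffee', 'bear'] (min_width=11, slack=2)
Line 4: ['security', 'or'] (min_width=11, slack=2)
Line 5: ['calendar'] (min_width=8, slack=5)
Line 6: ['memory'] (min_width=6, slack=7)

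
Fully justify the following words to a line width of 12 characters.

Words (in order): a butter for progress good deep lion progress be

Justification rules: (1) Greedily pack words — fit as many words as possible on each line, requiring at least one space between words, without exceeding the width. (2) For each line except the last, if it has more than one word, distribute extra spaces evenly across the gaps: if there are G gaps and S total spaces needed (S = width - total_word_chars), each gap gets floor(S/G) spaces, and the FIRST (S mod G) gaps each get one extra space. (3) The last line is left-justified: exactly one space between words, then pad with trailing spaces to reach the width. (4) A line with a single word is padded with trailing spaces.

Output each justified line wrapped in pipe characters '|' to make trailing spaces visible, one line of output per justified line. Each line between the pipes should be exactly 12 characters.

Answer: |a butter for|
|progress    |
|good    deep|
|lion        |
|progress be |

Derivation:
Line 1: ['a', 'butter', 'for'] (min_width=12, slack=0)
Line 2: ['progress'] (min_width=8, slack=4)
Line 3: ['good', 'deep'] (min_width=9, slack=3)
Line 4: ['lion'] (min_width=4, slack=8)
Line 5: ['progress', 'be'] (min_width=11, slack=1)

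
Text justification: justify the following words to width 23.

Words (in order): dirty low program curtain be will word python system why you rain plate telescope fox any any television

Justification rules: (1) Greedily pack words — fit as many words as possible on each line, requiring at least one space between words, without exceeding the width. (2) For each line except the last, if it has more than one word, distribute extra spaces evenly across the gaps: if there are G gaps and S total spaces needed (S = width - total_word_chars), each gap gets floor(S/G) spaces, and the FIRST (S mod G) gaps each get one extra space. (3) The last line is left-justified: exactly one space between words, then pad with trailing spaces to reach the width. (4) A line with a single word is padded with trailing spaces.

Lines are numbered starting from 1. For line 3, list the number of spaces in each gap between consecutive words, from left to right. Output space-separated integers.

Line 1: ['dirty', 'low', 'program'] (min_width=17, slack=6)
Line 2: ['curtain', 'be', 'will', 'word'] (min_width=20, slack=3)
Line 3: ['python', 'system', 'why', 'you'] (min_width=21, slack=2)
Line 4: ['rain', 'plate', 'telescope'] (min_width=20, slack=3)
Line 5: ['fox', 'any', 'any', 'television'] (min_width=22, slack=1)

Answer: 2 2 1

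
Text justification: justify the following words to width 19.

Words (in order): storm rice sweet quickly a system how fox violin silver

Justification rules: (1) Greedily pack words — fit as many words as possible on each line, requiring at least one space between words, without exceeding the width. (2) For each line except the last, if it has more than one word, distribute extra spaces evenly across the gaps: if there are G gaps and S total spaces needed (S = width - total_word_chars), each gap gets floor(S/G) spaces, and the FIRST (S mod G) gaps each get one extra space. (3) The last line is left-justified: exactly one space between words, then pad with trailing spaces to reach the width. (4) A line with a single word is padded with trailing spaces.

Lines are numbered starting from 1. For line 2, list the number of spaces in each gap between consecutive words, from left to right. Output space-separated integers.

Line 1: ['storm', 'rice', 'sweet'] (min_width=16, slack=3)
Line 2: ['quickly', 'a', 'system'] (min_width=16, slack=3)
Line 3: ['how', 'fox', 'violin'] (min_width=14, slack=5)
Line 4: ['silver'] (min_width=6, slack=13)

Answer: 3 2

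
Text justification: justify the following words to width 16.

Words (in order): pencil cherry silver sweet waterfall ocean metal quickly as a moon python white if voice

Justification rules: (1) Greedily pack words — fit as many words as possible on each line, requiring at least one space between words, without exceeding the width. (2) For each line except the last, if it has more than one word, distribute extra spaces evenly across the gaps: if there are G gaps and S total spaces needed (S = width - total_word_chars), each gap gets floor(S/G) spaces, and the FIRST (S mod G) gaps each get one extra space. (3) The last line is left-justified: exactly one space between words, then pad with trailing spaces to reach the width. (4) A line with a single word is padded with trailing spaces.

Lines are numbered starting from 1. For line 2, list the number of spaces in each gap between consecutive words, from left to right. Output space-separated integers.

Line 1: ['pencil', 'cherry'] (min_width=13, slack=3)
Line 2: ['silver', 'sweet'] (min_width=12, slack=4)
Line 3: ['waterfall', 'ocean'] (min_width=15, slack=1)
Line 4: ['metal', 'quickly', 'as'] (min_width=16, slack=0)
Line 5: ['a', 'moon', 'python'] (min_width=13, slack=3)
Line 6: ['white', 'if', 'voice'] (min_width=14, slack=2)

Answer: 5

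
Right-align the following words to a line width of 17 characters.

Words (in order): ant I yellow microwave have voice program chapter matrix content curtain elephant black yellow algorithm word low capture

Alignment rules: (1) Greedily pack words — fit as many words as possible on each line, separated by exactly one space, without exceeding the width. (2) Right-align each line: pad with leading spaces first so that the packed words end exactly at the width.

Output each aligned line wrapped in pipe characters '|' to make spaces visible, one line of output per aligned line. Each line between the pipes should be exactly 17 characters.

Answer: |     ant I yellow|
|   microwave have|
|    voice program|
|   chapter matrix|
|  content curtain|
|   elephant black|
| yellow algorithm|
| word low capture|

Derivation:
Line 1: ['ant', 'I', 'yellow'] (min_width=12, slack=5)
Line 2: ['microwave', 'have'] (min_width=14, slack=3)
Line 3: ['voice', 'program'] (min_width=13, slack=4)
Line 4: ['chapter', 'matrix'] (min_width=14, slack=3)
Line 5: ['content', 'curtain'] (min_width=15, slack=2)
Line 6: ['elephant', 'black'] (min_width=14, slack=3)
Line 7: ['yellow', 'algorithm'] (min_width=16, slack=1)
Line 8: ['word', 'low', 'capture'] (min_width=16, slack=1)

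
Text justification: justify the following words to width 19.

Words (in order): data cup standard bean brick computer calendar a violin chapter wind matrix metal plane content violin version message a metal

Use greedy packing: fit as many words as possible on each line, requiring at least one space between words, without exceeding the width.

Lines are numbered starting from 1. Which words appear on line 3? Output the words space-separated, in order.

Line 1: ['data', 'cup', 'standard'] (min_width=17, slack=2)
Line 2: ['bean', 'brick', 'computer'] (min_width=19, slack=0)
Line 3: ['calendar', 'a', 'violin'] (min_width=17, slack=2)
Line 4: ['chapter', 'wind', 'matrix'] (min_width=19, slack=0)
Line 5: ['metal', 'plane', 'content'] (min_width=19, slack=0)
Line 6: ['violin', 'version'] (min_width=14, slack=5)
Line 7: ['message', 'a', 'metal'] (min_width=15, slack=4)

Answer: calendar a violin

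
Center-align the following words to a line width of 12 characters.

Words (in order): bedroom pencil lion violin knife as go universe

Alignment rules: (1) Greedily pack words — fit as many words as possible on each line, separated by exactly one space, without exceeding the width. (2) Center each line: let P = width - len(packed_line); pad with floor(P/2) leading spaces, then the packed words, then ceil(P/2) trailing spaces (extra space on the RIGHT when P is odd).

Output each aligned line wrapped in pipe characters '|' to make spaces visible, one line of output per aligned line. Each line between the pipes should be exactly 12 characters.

Line 1: ['bedroom'] (min_width=7, slack=5)
Line 2: ['pencil', 'lion'] (min_width=11, slack=1)
Line 3: ['violin', 'knife'] (min_width=12, slack=0)
Line 4: ['as', 'go'] (min_width=5, slack=7)
Line 5: ['universe'] (min_width=8, slack=4)

Answer: |  bedroom   |
|pencil lion |
|violin knife|
|   as go    |
|  universe  |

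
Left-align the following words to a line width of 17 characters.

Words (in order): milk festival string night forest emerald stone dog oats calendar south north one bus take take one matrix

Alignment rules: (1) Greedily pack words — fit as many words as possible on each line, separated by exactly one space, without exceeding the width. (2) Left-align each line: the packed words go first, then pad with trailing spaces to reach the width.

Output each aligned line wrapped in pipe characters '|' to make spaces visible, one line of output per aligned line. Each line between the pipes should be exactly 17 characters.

Line 1: ['milk', 'festival'] (min_width=13, slack=4)
Line 2: ['string', 'night'] (min_width=12, slack=5)
Line 3: ['forest', 'emerald'] (min_width=14, slack=3)
Line 4: ['stone', 'dog', 'oats'] (min_width=14, slack=3)
Line 5: ['calendar', 'south'] (min_width=14, slack=3)
Line 6: ['north', 'one', 'bus'] (min_width=13, slack=4)
Line 7: ['take', 'take', 'one'] (min_width=13, slack=4)
Line 8: ['matrix'] (min_width=6, slack=11)

Answer: |milk festival    |
|string night     |
|forest emerald   |
|stone dog oats   |
|calendar south   |
|north one bus    |
|take take one    |
|matrix           |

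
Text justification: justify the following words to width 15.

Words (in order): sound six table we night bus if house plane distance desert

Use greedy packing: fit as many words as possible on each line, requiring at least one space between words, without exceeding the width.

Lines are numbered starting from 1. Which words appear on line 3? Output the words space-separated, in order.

Line 1: ['sound', 'six', 'table'] (min_width=15, slack=0)
Line 2: ['we', 'night', 'bus', 'if'] (min_width=15, slack=0)
Line 3: ['house', 'plane'] (min_width=11, slack=4)
Line 4: ['distance', 'desert'] (min_width=15, slack=0)

Answer: house plane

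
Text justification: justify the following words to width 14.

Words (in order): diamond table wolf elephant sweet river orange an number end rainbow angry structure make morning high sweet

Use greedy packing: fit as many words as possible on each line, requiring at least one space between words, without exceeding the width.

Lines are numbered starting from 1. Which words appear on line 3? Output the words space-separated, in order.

Answer: sweet river

Derivation:
Line 1: ['diamond', 'table'] (min_width=13, slack=1)
Line 2: ['wolf', 'elephant'] (min_width=13, slack=1)
Line 3: ['sweet', 'river'] (min_width=11, slack=3)
Line 4: ['orange', 'an'] (min_width=9, slack=5)
Line 5: ['number', 'end'] (min_width=10, slack=4)
Line 6: ['rainbow', 'angry'] (min_width=13, slack=1)
Line 7: ['structure', 'make'] (min_width=14, slack=0)
Line 8: ['morning', 'high'] (min_width=12, slack=2)
Line 9: ['sweet'] (min_width=5, slack=9)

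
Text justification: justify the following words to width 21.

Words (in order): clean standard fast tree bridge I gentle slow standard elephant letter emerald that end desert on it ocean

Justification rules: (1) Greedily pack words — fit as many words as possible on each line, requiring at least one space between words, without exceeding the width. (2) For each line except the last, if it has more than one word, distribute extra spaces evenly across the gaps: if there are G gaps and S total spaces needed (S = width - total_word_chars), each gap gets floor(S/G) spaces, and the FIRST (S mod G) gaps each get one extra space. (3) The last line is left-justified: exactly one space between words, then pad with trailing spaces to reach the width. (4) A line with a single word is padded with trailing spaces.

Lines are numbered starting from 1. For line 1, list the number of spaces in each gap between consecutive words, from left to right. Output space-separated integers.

Answer: 2 2

Derivation:
Line 1: ['clean', 'standard', 'fast'] (min_width=19, slack=2)
Line 2: ['tree', 'bridge', 'I', 'gentle'] (min_width=20, slack=1)
Line 3: ['slow', 'standard'] (min_width=13, slack=8)
Line 4: ['elephant', 'letter'] (min_width=15, slack=6)
Line 5: ['emerald', 'that', 'end'] (min_width=16, slack=5)
Line 6: ['desert', 'on', 'it', 'ocean'] (min_width=18, slack=3)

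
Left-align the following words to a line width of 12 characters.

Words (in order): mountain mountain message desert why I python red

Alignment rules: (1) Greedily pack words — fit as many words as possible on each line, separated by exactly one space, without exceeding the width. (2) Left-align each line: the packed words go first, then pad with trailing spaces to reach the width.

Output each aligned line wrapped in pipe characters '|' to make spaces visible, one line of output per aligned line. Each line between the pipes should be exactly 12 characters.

Answer: |mountain    |
|mountain    |
|message     |
|desert why I|
|python red  |

Derivation:
Line 1: ['mountain'] (min_width=8, slack=4)
Line 2: ['mountain'] (min_width=8, slack=4)
Line 3: ['message'] (min_width=7, slack=5)
Line 4: ['desert', 'why', 'I'] (min_width=12, slack=0)
Line 5: ['python', 'red'] (min_width=10, slack=2)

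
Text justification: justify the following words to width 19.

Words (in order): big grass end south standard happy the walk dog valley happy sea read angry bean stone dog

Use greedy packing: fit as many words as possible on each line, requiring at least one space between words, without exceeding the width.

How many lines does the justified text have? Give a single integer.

Answer: 6

Derivation:
Line 1: ['big', 'grass', 'end', 'south'] (min_width=19, slack=0)
Line 2: ['standard', 'happy', 'the'] (min_width=18, slack=1)
Line 3: ['walk', 'dog', 'valley'] (min_width=15, slack=4)
Line 4: ['happy', 'sea', 'read'] (min_width=14, slack=5)
Line 5: ['angry', 'bean', 'stone'] (min_width=16, slack=3)
Line 6: ['dog'] (min_width=3, slack=16)
Total lines: 6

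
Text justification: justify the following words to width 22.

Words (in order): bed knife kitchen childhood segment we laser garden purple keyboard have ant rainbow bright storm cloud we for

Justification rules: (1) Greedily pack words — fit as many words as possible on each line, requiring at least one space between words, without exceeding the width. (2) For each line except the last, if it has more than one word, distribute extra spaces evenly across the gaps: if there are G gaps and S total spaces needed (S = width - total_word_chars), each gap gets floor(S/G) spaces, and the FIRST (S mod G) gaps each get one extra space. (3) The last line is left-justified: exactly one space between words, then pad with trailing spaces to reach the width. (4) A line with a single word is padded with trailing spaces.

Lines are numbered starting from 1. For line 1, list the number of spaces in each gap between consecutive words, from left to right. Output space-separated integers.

Answer: 4 3

Derivation:
Line 1: ['bed', 'knife', 'kitchen'] (min_width=17, slack=5)
Line 2: ['childhood', 'segment', 'we'] (min_width=20, slack=2)
Line 3: ['laser', 'garden', 'purple'] (min_width=19, slack=3)
Line 4: ['keyboard', 'have', 'ant'] (min_width=17, slack=5)
Line 5: ['rainbow', 'bright', 'storm'] (min_width=20, slack=2)
Line 6: ['cloud', 'we', 'for'] (min_width=12, slack=10)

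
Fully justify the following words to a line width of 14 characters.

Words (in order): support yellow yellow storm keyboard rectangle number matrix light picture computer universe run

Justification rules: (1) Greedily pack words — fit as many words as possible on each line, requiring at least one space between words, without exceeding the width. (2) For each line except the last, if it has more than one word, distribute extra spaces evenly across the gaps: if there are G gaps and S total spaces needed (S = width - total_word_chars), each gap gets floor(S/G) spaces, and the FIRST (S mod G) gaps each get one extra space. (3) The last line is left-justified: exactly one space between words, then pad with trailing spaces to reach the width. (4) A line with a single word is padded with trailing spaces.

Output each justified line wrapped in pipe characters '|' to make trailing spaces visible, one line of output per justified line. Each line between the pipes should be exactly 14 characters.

Line 1: ['support', 'yellow'] (min_width=14, slack=0)
Line 2: ['yellow', 'storm'] (min_width=12, slack=2)
Line 3: ['keyboard'] (min_width=8, slack=6)
Line 4: ['rectangle'] (min_width=9, slack=5)
Line 5: ['number', 'matrix'] (min_width=13, slack=1)
Line 6: ['light', 'picture'] (min_width=13, slack=1)
Line 7: ['computer'] (min_width=8, slack=6)
Line 8: ['universe', 'run'] (min_width=12, slack=2)

Answer: |support yellow|
|yellow   storm|
|keyboard      |
|rectangle     |
|number  matrix|
|light  picture|
|computer      |
|universe run  |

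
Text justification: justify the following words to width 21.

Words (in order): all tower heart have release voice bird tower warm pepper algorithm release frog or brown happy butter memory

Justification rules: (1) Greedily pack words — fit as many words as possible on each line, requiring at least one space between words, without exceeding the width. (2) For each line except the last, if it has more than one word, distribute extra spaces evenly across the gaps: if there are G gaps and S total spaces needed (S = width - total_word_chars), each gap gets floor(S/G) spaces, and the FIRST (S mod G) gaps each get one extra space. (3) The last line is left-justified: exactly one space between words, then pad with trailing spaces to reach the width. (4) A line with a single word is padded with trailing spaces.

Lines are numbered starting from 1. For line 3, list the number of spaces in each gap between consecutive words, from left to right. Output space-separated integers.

Line 1: ['all', 'tower', 'heart', 'have'] (min_width=20, slack=1)
Line 2: ['release', 'voice', 'bird'] (min_width=18, slack=3)
Line 3: ['tower', 'warm', 'pepper'] (min_width=17, slack=4)
Line 4: ['algorithm', 'release'] (min_width=17, slack=4)
Line 5: ['frog', 'or', 'brown', 'happy'] (min_width=19, slack=2)
Line 6: ['butter', 'memory'] (min_width=13, slack=8)

Answer: 3 3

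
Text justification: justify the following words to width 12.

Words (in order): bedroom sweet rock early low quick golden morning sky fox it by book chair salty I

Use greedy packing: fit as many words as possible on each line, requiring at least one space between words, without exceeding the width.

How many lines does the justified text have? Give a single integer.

Answer: 8

Derivation:
Line 1: ['bedroom'] (min_width=7, slack=5)
Line 2: ['sweet', 'rock'] (min_width=10, slack=2)
Line 3: ['early', 'low'] (min_width=9, slack=3)
Line 4: ['quick', 'golden'] (min_width=12, slack=0)
Line 5: ['morning', 'sky'] (min_width=11, slack=1)
Line 6: ['fox', 'it', 'by'] (min_width=9, slack=3)
Line 7: ['book', 'chair'] (min_width=10, slack=2)
Line 8: ['salty', 'I'] (min_width=7, slack=5)
Total lines: 8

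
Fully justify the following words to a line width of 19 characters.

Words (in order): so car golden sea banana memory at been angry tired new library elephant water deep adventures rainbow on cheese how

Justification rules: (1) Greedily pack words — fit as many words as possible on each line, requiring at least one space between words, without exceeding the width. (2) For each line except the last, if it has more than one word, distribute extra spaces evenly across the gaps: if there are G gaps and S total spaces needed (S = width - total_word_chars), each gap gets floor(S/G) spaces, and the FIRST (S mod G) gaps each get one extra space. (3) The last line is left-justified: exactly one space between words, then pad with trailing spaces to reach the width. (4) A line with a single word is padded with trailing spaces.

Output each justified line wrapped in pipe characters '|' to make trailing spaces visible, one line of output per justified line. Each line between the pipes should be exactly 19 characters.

Line 1: ['so', 'car', 'golden', 'sea'] (min_width=17, slack=2)
Line 2: ['banana', 'memory', 'at'] (min_width=16, slack=3)
Line 3: ['been', 'angry', 'tired'] (min_width=16, slack=3)
Line 4: ['new', 'library'] (min_width=11, slack=8)
Line 5: ['elephant', 'water', 'deep'] (min_width=19, slack=0)
Line 6: ['adventures', 'rainbow'] (min_width=18, slack=1)
Line 7: ['on', 'cheese', 'how'] (min_width=13, slack=6)

Answer: |so  car  golden sea|
|banana   memory  at|
|been   angry  tired|
|new         library|
|elephant water deep|
|adventures  rainbow|
|on cheese how      |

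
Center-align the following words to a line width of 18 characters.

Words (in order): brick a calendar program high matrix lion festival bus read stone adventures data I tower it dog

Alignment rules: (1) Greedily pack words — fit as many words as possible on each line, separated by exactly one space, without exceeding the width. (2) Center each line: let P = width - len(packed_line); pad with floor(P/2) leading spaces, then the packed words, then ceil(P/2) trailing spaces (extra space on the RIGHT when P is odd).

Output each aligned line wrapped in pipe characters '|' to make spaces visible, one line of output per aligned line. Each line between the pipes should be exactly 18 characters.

Line 1: ['brick', 'a', 'calendar'] (min_width=16, slack=2)
Line 2: ['program', 'high'] (min_width=12, slack=6)
Line 3: ['matrix', 'lion'] (min_width=11, slack=7)
Line 4: ['festival', 'bus', 'read'] (min_width=17, slack=1)
Line 5: ['stone', 'adventures'] (min_width=16, slack=2)
Line 6: ['data', 'I', 'tower', 'it'] (min_width=15, slack=3)
Line 7: ['dog'] (min_width=3, slack=15)

Answer: | brick a calendar |
|   program high   |
|   matrix lion    |
|festival bus read |
| stone adventures |
| data I tower it  |
|       dog        |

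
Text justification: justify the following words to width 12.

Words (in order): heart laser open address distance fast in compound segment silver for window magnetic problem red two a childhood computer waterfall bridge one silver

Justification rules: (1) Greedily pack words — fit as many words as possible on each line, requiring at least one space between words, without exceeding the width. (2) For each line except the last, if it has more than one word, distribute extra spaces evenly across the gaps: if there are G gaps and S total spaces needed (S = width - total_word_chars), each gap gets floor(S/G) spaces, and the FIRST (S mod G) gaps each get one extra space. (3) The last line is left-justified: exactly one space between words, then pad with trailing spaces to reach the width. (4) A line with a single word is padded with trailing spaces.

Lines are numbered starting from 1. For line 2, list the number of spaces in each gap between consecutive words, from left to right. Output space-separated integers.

Answer: 1

Derivation:
Line 1: ['heart', 'laser'] (min_width=11, slack=1)
Line 2: ['open', 'address'] (min_width=12, slack=0)
Line 3: ['distance'] (min_width=8, slack=4)
Line 4: ['fast', 'in'] (min_width=7, slack=5)
Line 5: ['compound'] (min_width=8, slack=4)
Line 6: ['segment'] (min_width=7, slack=5)
Line 7: ['silver', 'for'] (min_width=10, slack=2)
Line 8: ['window'] (min_width=6, slack=6)
Line 9: ['magnetic'] (min_width=8, slack=4)
Line 10: ['problem', 'red'] (min_width=11, slack=1)
Line 11: ['two', 'a'] (min_width=5, slack=7)
Line 12: ['childhood'] (min_width=9, slack=3)
Line 13: ['computer'] (min_width=8, slack=4)
Line 14: ['waterfall'] (min_width=9, slack=3)
Line 15: ['bridge', 'one'] (min_width=10, slack=2)
Line 16: ['silver'] (min_width=6, slack=6)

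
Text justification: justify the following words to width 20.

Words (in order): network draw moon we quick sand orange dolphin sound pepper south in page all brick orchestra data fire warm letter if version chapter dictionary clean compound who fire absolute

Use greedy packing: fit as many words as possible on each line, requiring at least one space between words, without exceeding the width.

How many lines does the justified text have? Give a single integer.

Answer: 10

Derivation:
Line 1: ['network', 'draw', 'moon', 'we'] (min_width=20, slack=0)
Line 2: ['quick', 'sand', 'orange'] (min_width=17, slack=3)
Line 3: ['dolphin', 'sound', 'pepper'] (min_width=20, slack=0)
Line 4: ['south', 'in', 'page', 'all'] (min_width=17, slack=3)
Line 5: ['brick', 'orchestra', 'data'] (min_width=20, slack=0)
Line 6: ['fire', 'warm', 'letter', 'if'] (min_width=19, slack=1)
Line 7: ['version', 'chapter'] (min_width=15, slack=5)
Line 8: ['dictionary', 'clean'] (min_width=16, slack=4)
Line 9: ['compound', 'who', 'fire'] (min_width=17, slack=3)
Line 10: ['absolute'] (min_width=8, slack=12)
Total lines: 10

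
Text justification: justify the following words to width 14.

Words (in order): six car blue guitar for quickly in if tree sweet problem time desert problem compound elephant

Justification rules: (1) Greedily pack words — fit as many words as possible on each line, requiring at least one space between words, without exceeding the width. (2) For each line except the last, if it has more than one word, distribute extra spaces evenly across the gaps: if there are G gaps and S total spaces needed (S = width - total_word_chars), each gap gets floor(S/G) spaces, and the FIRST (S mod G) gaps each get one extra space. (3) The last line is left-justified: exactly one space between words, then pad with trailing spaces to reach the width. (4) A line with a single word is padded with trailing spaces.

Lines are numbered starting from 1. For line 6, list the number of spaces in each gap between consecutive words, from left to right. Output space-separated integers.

Answer: 1

Derivation:
Line 1: ['six', 'car', 'blue'] (min_width=12, slack=2)
Line 2: ['guitar', 'for'] (min_width=10, slack=4)
Line 3: ['quickly', 'in', 'if'] (min_width=13, slack=1)
Line 4: ['tree', 'sweet'] (min_width=10, slack=4)
Line 5: ['problem', 'time'] (min_width=12, slack=2)
Line 6: ['desert', 'problem'] (min_width=14, slack=0)
Line 7: ['compound'] (min_width=8, slack=6)
Line 8: ['elephant'] (min_width=8, slack=6)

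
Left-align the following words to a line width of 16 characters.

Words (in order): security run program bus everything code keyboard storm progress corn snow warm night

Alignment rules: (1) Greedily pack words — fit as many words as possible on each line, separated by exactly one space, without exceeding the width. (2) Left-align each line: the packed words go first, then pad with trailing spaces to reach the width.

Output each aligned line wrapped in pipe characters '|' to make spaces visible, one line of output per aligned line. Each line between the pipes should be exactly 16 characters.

Line 1: ['security', 'run'] (min_width=12, slack=4)
Line 2: ['program', 'bus'] (min_width=11, slack=5)
Line 3: ['everything', 'code'] (min_width=15, slack=1)
Line 4: ['keyboard', 'storm'] (min_width=14, slack=2)
Line 5: ['progress', 'corn'] (min_width=13, slack=3)
Line 6: ['snow', 'warm', 'night'] (min_width=15, slack=1)

Answer: |security run    |
|program bus     |
|everything code |
|keyboard storm  |
|progress corn   |
|snow warm night |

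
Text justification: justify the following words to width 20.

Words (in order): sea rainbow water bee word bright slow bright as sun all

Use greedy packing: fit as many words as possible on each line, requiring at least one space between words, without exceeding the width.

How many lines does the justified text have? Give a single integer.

Line 1: ['sea', 'rainbow', 'water'] (min_width=17, slack=3)
Line 2: ['bee', 'word', 'bright', 'slow'] (min_width=20, slack=0)
Line 3: ['bright', 'as', 'sun', 'all'] (min_width=17, slack=3)
Total lines: 3

Answer: 3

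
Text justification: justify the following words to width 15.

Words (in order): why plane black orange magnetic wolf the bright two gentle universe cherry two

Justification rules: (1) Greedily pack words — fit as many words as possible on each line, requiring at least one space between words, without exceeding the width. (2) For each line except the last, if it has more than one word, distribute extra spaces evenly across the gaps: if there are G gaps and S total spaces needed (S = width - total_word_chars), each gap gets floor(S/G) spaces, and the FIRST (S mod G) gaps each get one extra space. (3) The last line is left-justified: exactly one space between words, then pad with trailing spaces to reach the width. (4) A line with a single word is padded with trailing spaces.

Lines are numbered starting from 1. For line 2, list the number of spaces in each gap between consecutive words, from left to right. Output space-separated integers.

Answer: 1

Derivation:
Line 1: ['why', 'plane', 'black'] (min_width=15, slack=0)
Line 2: ['orange', 'magnetic'] (min_width=15, slack=0)
Line 3: ['wolf', 'the', 'bright'] (min_width=15, slack=0)
Line 4: ['two', 'gentle'] (min_width=10, slack=5)
Line 5: ['universe', 'cherry'] (min_width=15, slack=0)
Line 6: ['two'] (min_width=3, slack=12)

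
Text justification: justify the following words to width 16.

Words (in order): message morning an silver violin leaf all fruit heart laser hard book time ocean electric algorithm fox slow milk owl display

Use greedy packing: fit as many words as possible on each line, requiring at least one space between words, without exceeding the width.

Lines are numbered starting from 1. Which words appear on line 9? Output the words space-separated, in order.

Answer: display

Derivation:
Line 1: ['message', 'morning'] (min_width=15, slack=1)
Line 2: ['an', 'silver', 'violin'] (min_width=16, slack=0)
Line 3: ['leaf', 'all', 'fruit'] (min_width=14, slack=2)
Line 4: ['heart', 'laser', 'hard'] (min_width=16, slack=0)
Line 5: ['book', 'time', 'ocean'] (min_width=15, slack=1)
Line 6: ['electric'] (min_width=8, slack=8)
Line 7: ['algorithm', 'fox'] (min_width=13, slack=3)
Line 8: ['slow', 'milk', 'owl'] (min_width=13, slack=3)
Line 9: ['display'] (min_width=7, slack=9)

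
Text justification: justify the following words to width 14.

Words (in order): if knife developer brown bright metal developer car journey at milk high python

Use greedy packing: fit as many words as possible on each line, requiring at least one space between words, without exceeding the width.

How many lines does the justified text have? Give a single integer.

Line 1: ['if', 'knife'] (min_width=8, slack=6)
Line 2: ['developer'] (min_width=9, slack=5)
Line 3: ['brown', 'bright'] (min_width=12, slack=2)
Line 4: ['metal'] (min_width=5, slack=9)
Line 5: ['developer', 'car'] (min_width=13, slack=1)
Line 6: ['journey', 'at'] (min_width=10, slack=4)
Line 7: ['milk', 'high'] (min_width=9, slack=5)
Line 8: ['python'] (min_width=6, slack=8)
Total lines: 8

Answer: 8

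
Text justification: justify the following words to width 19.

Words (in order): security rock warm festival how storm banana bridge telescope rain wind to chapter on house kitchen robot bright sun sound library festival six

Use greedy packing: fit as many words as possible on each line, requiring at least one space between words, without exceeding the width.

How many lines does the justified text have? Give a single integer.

Line 1: ['security', 'rock', 'warm'] (min_width=18, slack=1)
Line 2: ['festival', 'how', 'storm'] (min_width=18, slack=1)
Line 3: ['banana', 'bridge'] (min_width=13, slack=6)
Line 4: ['telescope', 'rain', 'wind'] (min_width=19, slack=0)
Line 5: ['to', 'chapter', 'on', 'house'] (min_width=19, slack=0)
Line 6: ['kitchen', 'robot'] (min_width=13, slack=6)
Line 7: ['bright', 'sun', 'sound'] (min_width=16, slack=3)
Line 8: ['library', 'festival'] (min_width=16, slack=3)
Line 9: ['six'] (min_width=3, slack=16)
Total lines: 9

Answer: 9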